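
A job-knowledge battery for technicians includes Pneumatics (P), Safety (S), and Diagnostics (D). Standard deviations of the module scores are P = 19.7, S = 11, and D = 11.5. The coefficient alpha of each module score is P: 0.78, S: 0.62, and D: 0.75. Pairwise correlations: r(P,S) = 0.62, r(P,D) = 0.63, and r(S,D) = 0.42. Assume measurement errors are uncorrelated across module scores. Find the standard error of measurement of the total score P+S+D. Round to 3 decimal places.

Var(total) = 641.34 + 660.421 = 1301.76.
True-score variance = 476.918 + 660.421 = 1137.34, so reliability = 0.8737.
Error variance = 1301.76 − 1137.34 = 164.422; SEM = √164.422 = 12.823.

12.823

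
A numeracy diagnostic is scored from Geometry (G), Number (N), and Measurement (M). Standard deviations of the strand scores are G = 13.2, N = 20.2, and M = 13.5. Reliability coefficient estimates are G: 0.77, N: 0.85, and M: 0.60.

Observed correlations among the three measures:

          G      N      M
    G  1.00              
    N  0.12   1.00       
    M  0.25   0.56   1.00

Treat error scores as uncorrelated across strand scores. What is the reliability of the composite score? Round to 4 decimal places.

Var(G+N+M) = 13.2² + 20.2² + 13.5² + 2·[13.2·20.2·0.12 + 13.2·13.5·0.25 + 20.2·13.5·0.56] = 764.53 + 458.518 = 1223.05.
Because errors are independent across components, Cov(Tᵢ,Tⱼ) = Cov(Xᵢ,Xⱼ); the off-diagonal part of the true-score variance is the same as above.
True-score variance = [13.2²·0.77 + 20.2²·0.85 + 13.5²·0.60] + 458.518 = 590.349 + 458.518 = 1048.87.
Reliability = 1048.87 / 1223.05 = 0.8576.

0.8576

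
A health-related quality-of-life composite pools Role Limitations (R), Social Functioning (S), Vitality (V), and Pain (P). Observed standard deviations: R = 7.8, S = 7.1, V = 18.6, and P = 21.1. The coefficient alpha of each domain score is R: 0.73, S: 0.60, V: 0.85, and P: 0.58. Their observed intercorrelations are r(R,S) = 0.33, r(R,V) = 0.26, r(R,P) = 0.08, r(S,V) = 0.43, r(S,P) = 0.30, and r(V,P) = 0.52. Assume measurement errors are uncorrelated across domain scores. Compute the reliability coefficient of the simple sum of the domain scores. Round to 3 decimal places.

Var(R+S+V+P) = 7.8² + 7.1² + 18.6² + 21.1² + 2·[7.8·7.1·0.33 + 7.8·18.6·0.26 + 7.8·21.1·0.08 + 7.1·18.6·0.43 + 7.1·21.1·0.30 + 18.6·21.1·0.52] = 902.42 + 749.941 = 1652.36.
Under uncorrelated errors the observed covariances equal the true-score covariances, so only the own-variance terms attenuate.
True-score variance = [7.8²·0.73 + 7.1²·0.60 + 18.6²·0.85 + 21.1²·0.58] + 749.941 = 626.947 + 749.941 = 1376.89.
Reliability = 1376.89 / 1652.36 = 0.833.

0.833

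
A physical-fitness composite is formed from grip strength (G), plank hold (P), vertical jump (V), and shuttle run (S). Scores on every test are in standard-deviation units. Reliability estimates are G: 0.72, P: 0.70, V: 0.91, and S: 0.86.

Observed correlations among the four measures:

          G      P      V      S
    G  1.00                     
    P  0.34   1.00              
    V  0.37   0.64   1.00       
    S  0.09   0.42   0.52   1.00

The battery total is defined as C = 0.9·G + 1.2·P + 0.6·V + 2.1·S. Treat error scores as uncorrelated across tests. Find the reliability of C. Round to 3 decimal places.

Var(C) = 0.9² + 1.2² + 0.6² + 2.1² + 2·[1.08·0.34 + 0.54·0.37 + 1.89·0.09 + 0.72·0.64 + 2.52·0.42 + 1.26·0.52] = 7.02 + 5.823 = 12.843.
With uncorrelated errors the cross-covariances are all true-score covariance, so they carry over unchanged; only the diagonal terms shrink to ρᵢσᵢ².
True-score variance = [0.9²·0.72 + 1.2²·0.70 + 0.6²·0.91 + 2.1²·0.86] + 5.823 = 5.7114 + 5.823 = 11.5344.
Reliability = 11.5344 / 12.843 = 0.898.

0.898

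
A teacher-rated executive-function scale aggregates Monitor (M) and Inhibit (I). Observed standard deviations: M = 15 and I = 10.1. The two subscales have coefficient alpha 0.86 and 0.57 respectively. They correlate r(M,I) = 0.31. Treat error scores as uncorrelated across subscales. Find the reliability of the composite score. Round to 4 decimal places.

0.8210

Var(M+I) = 15² + 10.1² + 2·[15·10.1·0.31] = 327.01 + 93.93 = 420.94.
Because errors are independent across components, Cov(Tᵢ,Tⱼ) = Cov(Xᵢ,Xⱼ); the off-diagonal part of the true-score variance is the same as above.
True-score variance = [15²·0.86 + 10.1²·0.57] + 93.93 = 251.646 + 93.93 = 345.576.
Reliability = 345.576 / 420.94 = 0.8210.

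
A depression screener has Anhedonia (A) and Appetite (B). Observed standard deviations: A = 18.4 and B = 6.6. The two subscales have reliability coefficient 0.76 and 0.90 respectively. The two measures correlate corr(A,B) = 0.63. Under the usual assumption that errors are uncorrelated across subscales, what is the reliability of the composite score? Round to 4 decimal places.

0.8400

Var(A+B) = 18.4² + 6.6² + 2·[18.4·6.6·0.63] = 382.12 + 153.014 = 535.134.
Under uncorrelated errors the observed covariances equal the true-score covariances, so only the own-variance terms attenuate.
True-score variance = [18.4²·0.76 + 6.6²·0.90] + 153.014 = 296.51 + 153.014 = 449.524.
Reliability = 449.524 / 535.134 = 0.8400.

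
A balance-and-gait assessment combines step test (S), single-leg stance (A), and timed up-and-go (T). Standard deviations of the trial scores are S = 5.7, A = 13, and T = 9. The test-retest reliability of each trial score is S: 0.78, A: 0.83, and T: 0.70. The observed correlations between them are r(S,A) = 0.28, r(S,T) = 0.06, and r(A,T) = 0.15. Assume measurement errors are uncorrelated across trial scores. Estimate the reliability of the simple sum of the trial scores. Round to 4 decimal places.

0.8352

Var(S+A+T) = 5.7² + 13² + 9² + 2·[5.7·13·0.28 + 5.7·9·0.06 + 13·9·0.15] = 282.49 + 82.752 = 365.242.
Because errors are independent across components, Cov(Tᵢ,Tⱼ) = Cov(Xᵢ,Xⱼ); the off-diagonal part of the true-score variance is the same as above.
True-score variance = [5.7²·0.78 + 13²·0.83 + 9²·0.70] + 82.752 = 222.312 + 82.752 = 305.064.
Reliability = 305.064 / 365.242 = 0.8352.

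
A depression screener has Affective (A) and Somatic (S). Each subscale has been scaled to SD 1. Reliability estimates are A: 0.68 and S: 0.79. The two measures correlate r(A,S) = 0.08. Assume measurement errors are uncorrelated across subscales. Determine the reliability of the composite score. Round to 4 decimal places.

Var(A+S) = 2 + 2·[0.08] = 2 + 0.16 = 2.16.
Under uncorrelated errors the observed covariances equal the true-score covariances, so only the own-variance terms attenuate.
True-score variance = [0.68 + 0.79] + 0.16 = 1.47 + 0.16 = 1.63.
Reliability = 1.63 / 2.16 = 0.7546.

0.7546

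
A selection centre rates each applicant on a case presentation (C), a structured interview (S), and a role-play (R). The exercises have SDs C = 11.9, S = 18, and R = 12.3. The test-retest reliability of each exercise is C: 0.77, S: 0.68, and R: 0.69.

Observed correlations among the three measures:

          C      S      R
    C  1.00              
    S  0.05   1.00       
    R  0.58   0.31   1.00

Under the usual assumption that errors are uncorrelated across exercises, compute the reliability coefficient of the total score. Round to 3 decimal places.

Var(C+S+R) = 11.9² + 18² + 12.3² + 2·[11.9·18·0.05 + 11.9·12.3·0.58 + 18·12.3·0.31] = 616.9 + 328.477 = 945.377.
Under uncorrelated errors the observed covariances equal the true-score covariances, so only the own-variance terms attenuate.
True-score variance = [11.9²·0.77 + 18²·0.68 + 12.3²·0.69] + 328.477 = 433.75 + 328.477 = 762.227.
Reliability = 762.227 / 945.377 = 0.806.

0.806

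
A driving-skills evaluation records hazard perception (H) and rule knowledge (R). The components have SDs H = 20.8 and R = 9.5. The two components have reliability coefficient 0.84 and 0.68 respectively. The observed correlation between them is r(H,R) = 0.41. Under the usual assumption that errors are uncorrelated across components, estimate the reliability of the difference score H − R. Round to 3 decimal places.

Var(H−R) = 20.8² + 9.5² − 2·20.8·9.5·0.41 = 522.89 − 162.032 = 360.858.
Because errors are independent across components, Cov(Tᵢ,Tⱼ) = Cov(Xᵢ,Xⱼ); the off-diagonal part of the true-score variance is the same as above.
True-score variance = [20.8²·0.84 + 9.5²·0.68] − 162.032 = 424.788 − 162.032 = 262.756.
Reliability = 262.756 / 360.858 = 0.728.

0.728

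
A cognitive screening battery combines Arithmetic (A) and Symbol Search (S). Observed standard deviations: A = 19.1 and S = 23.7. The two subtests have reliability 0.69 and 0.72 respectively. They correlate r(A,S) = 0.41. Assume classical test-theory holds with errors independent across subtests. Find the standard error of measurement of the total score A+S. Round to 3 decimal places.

Var(total) = 926.5 + 371.189 = 1297.69.
True-score variance = 656.136 + 371.189 = 1027.33, so reliability = 0.7917.
Error variance = 1297.69 − 1027.33 = 270.364; SEM = √270.364 = 16.443.

16.443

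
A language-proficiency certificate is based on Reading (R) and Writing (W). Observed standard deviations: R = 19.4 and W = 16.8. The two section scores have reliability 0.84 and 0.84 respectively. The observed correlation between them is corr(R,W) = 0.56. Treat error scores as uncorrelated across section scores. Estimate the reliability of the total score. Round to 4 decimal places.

0.8971

Var(R+W) = 19.4² + 16.8² + 2·[19.4·16.8·0.56] = 658.6 + 365.03 = 1023.63.
Because errors are independent across components, Cov(Tᵢ,Tⱼ) = Cov(Xᵢ,Xⱼ); the off-diagonal part of the true-score variance is the same as above.
True-score variance = [19.4²·0.84 + 16.8²·0.84] + 365.03 = 553.224 + 365.03 = 918.254.
Reliability = 918.254 / 1023.63 = 0.8971.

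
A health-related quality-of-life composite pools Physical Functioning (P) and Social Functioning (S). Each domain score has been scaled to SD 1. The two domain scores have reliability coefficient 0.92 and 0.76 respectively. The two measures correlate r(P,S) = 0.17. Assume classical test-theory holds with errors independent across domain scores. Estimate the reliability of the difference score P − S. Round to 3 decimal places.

Var(P−S) = 1 + 1 − 2·0.17 = 2 − 0.34 = 1.66.
Because errors are independent across components, Cov(Tᵢ,Tⱼ) = Cov(Xᵢ,Xⱼ); the off-diagonal part of the true-score variance is the same as above.
True-score variance = [0.92 + 0.76] − 0.34 = 1.68 − 0.34 = 1.34.
Reliability = 1.34 / 1.66 = 0.807.

0.807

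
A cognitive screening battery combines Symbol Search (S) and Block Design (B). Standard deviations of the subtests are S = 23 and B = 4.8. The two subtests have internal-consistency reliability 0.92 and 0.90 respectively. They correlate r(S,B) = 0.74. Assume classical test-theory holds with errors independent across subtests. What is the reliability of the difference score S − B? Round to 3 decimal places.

0.885

Var(S−B) = 23² + 4.8² − 2·23·4.8·0.74 = 552.04 − 163.392 = 388.648.
Because errors are independent across components, Cov(Tᵢ,Tⱼ) = Cov(Xᵢ,Xⱼ); the off-diagonal part of the true-score variance is the same as above.
True-score variance = [23²·0.92 + 4.8²·0.90] − 163.392 = 507.416 − 163.392 = 344.024.
Reliability = 344.024 / 388.648 = 0.885.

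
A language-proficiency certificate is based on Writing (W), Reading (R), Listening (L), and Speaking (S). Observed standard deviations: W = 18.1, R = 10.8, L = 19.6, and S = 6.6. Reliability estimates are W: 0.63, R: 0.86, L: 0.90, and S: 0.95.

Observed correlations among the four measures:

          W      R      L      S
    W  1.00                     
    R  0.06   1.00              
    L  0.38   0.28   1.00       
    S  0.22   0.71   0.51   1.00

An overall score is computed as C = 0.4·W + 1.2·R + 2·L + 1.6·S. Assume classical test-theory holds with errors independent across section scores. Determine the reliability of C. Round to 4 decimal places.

Var(C) = 0.4²·18.1² + 1.2²·10.8² + 2²·19.6² + 1.6²·6.6² + 2·[0.48·18.1·10.8·0.06 + 0.8·18.1·19.6·0.38 + 0.64·18.1·6.6·0.22 + 2.4·10.8·19.6·0.28 + 1.92·10.8·6.6·0.71 + 3.2·19.6·6.6·0.51] = 1868.53 + 1161.66 = 3030.19.
With uncorrelated errors the cross-covariances are all true-score covariance, so they carry over unchanged; only the diagonal terms shrink to ρᵢσᵢ².
True-score variance = [0.4²·18.1²·0.63 + 1.2²·10.8²·0.86 + 2²·19.6²·0.90 + 1.6²·6.6²·0.95] + 1161.66 = 1666.38 + 1161.66 = 2828.04.
Reliability = 2828.04 / 3030.19 = 0.9333.

0.9333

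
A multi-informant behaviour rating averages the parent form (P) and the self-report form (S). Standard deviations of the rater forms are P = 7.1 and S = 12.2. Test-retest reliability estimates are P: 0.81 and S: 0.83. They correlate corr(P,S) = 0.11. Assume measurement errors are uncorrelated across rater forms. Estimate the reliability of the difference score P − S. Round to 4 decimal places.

Var(P−S) = 7.1² + 12.2² − 2·7.1·12.2·0.11 = 199.25 − 19.0564 = 180.194.
Under uncorrelated errors the observed covariances equal the true-score covariances, so only the own-variance terms attenuate.
True-score variance = [7.1²·0.81 + 12.2²·0.83] − 19.0564 = 164.369 − 19.0564 = 145.313.
Reliability = 145.313 / 180.194 = 0.8064.

0.8064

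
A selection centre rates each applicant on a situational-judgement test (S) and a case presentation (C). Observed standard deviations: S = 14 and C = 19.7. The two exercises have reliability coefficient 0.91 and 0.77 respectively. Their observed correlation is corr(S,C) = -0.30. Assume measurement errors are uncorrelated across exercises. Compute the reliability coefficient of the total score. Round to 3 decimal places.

Var(S+C) = 14² + 19.7² + 2·[14·19.7·(-0.30)] = 584.09 − 165.48 = 418.61.
Because errors are independent across components, Cov(Tᵢ,Tⱼ) = Cov(Xᵢ,Xⱼ); the off-diagonal part of the true-score variance is the same as above.
True-score variance = [14²·0.91 + 19.7²·0.77] − 165.48 = 477.189 − 165.48 = 311.709.
Reliability = 311.709 / 418.61 = 0.745.

0.745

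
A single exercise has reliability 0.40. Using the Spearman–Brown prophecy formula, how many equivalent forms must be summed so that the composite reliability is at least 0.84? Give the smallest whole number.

8

k ≥ ρ*(1−ρ₁)/(ρ₁(1−ρ*)) = 0.84·0.60 / (0.40·0.16) = 7.875.
Smallest integer k = 8.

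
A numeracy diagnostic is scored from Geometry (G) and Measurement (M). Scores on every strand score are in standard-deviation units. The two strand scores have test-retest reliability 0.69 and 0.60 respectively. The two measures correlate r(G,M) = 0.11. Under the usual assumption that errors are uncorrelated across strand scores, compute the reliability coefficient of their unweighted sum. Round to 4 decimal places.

0.6802

Var(G+M) = 2 + 2·[0.11] = 2 + 0.22 = 2.22.
Because errors are independent across components, Cov(Tᵢ,Tⱼ) = Cov(Xᵢ,Xⱼ); the off-diagonal part of the true-score variance is the same as above.
True-score variance = [0.69 + 0.60] + 0.22 = 1.29 + 0.22 = 1.51.
Reliability = 1.51 / 2.22 = 0.6802.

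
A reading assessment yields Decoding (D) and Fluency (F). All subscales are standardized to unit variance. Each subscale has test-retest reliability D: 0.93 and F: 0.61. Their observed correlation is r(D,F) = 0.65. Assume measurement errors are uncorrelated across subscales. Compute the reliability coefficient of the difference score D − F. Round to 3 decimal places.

Var(D−F) = 1 + 1 − 2·0.65 = 2 − 1.3 = 0.7.
Because errors are independent across components, Cov(Tᵢ,Tⱼ) = Cov(Xᵢ,Xⱼ); the off-diagonal part of the true-score variance is the same as above.
True-score variance = [0.93 + 0.61] − 1.3 = 1.54 − 1.3 = 0.24.
Reliability = 0.24 / 0.7 = 0.343.

0.343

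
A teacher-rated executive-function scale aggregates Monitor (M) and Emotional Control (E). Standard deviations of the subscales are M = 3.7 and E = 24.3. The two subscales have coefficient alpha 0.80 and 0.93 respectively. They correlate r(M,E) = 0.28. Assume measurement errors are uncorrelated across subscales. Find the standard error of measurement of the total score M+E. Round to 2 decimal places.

6.64

Var(total) = 604.18 + 50.3496 = 654.53.
True-score variance = 560.108 + 50.3496 = 610.457, so reliability = 0.9327.
Error variance = 654.53 − 610.457 = 44.0723; SEM = √44.0723 = 6.64.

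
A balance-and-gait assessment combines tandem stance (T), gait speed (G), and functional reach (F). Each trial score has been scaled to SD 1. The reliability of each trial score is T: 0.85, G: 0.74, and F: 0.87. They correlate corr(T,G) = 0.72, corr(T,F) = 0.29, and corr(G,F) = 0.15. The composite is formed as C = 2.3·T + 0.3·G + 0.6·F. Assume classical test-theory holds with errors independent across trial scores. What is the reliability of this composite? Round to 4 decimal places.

0.8862

Var(C) = 2.3² + 0.3² + 0.6² + 2·[0.69·0.72 + 1.38·0.29 + 0.18·0.15] = 5.74 + 1.848 = 7.588.
Because errors are independent across components, Cov(Tᵢ,Tⱼ) = Cov(Xᵢ,Xⱼ); the off-diagonal part of the true-score variance is the same as above.
True-score variance = [2.3²·0.85 + 0.3²·0.74 + 0.6²·0.87] + 1.848 = 4.8763 + 1.848 = 6.7243.
Reliability = 6.7243 / 7.588 = 0.8862.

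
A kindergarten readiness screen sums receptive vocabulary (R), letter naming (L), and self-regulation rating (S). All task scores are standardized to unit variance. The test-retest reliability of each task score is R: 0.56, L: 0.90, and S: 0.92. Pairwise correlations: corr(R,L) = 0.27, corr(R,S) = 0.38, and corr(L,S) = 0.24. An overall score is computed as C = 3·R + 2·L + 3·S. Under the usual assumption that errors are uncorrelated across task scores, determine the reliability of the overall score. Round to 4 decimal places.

0.8547

Var(C) = 3² + 2² + 3² + 2·[6·0.27 + 9·0.38 + 6·0.24] = 22 + 12.96 = 34.96.
Because errors are independent across components, Cov(Tᵢ,Tⱼ) = Cov(Xᵢ,Xⱼ); the off-diagonal part of the true-score variance is the same as above.
True-score variance = [3²·0.56 + 2²·0.90 + 3²·0.92] + 12.96 = 16.92 + 12.96 = 29.88.
Reliability = 29.88 / 34.96 = 0.8547.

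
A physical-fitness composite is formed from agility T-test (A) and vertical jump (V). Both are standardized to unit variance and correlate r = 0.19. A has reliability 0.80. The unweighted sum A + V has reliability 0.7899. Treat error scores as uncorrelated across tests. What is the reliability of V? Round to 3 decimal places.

Var(A+V) = 2 + 2·0.19 = 2.380.
True-score variance = ρ_A + ρ_V + 2·0.19, so 0.7899 = (0.80 + ρ_V + 0.38) / 2.380.
ρ_V = 0.7899·2.380 − 0.80 − 0.38 = 0.700.

0.700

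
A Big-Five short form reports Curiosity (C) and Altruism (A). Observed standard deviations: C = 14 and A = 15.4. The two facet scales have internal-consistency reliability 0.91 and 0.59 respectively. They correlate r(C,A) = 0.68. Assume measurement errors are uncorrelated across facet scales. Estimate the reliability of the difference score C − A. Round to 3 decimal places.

0.179

Var(C−A) = 14² + 15.4² − 2·14·15.4·0.68 = 433.16 − 293.216 = 139.944.
With uncorrelated errors the cross-covariances are all true-score covariance, so they carry over unchanged; only the diagonal terms shrink to ρᵢσᵢ².
True-score variance = [14²·0.91 + 15.4²·0.59] − 293.216 = 318.284 − 293.216 = 25.0684.
Reliability = 25.0684 / 139.944 = 0.179.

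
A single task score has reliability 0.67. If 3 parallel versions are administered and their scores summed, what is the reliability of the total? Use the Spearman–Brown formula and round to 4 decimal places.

0.8590

ρ_k = kρ / (1 + (k−1)ρ) = 3·0.67 / (1 + 2·0.67) = 2.010 / 2.340 = 0.8590.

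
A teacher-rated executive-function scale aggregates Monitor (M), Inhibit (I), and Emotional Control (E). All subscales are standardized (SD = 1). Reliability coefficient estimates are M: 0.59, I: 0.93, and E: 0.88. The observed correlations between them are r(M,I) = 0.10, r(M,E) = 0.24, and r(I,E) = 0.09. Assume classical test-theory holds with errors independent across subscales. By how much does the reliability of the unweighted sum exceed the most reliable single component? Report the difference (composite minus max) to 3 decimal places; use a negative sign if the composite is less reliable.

-0.085

Var(sum) = 3 + 0.86 = 3.86; true-score variance = 2.4 + 0.86 = 3.26; composite reliability = 0.8446.
Max component reliability = 0.9300.
Difference = 0.8446 − 0.9300 = -0.085.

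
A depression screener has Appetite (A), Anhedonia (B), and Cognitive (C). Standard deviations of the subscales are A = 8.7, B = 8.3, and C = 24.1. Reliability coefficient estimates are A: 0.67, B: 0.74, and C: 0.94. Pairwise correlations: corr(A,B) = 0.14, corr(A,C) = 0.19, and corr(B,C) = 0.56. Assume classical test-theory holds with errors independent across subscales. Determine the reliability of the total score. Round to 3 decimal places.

Var(A+B+C) = 8.7² + 8.3² + 24.1² + 2·[8.7·8.3·0.14 + 8.7·24.1·0.19 + 8.3·24.1·0.56] = 725.39 + 323.927 = 1049.32.
Under uncorrelated errors the observed covariances equal the true-score covariances, so only the own-variance terms attenuate.
True-score variance = [8.7²·0.67 + 8.3²·0.74 + 24.1²·0.94] + 323.927 = 647.652 + 323.927 = 971.579.
Reliability = 971.579 / 1049.32 = 0.926.

0.926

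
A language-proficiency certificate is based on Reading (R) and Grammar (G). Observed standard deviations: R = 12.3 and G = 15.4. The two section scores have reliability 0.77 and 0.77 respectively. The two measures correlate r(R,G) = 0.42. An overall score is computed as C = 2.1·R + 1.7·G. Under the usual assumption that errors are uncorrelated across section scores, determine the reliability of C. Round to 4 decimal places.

Var(C) = 2.1²·12.3² + 1.7²·15.4² + 2·[3.57·12.3·15.4·0.42] = 1352.58 + 568.033 = 1920.61.
Because errors are independent across components, Cov(Tᵢ,Tⱼ) = Cov(Xᵢ,Xⱼ); the off-diagonal part of the true-score variance is the same as above.
True-score variance = [2.1²·12.3²·0.77 + 1.7²·15.4²·0.77] + 568.033 = 1041.49 + 568.033 = 1609.52.
Reliability = 1609.52 / 1920.61 = 0.8380.

0.8380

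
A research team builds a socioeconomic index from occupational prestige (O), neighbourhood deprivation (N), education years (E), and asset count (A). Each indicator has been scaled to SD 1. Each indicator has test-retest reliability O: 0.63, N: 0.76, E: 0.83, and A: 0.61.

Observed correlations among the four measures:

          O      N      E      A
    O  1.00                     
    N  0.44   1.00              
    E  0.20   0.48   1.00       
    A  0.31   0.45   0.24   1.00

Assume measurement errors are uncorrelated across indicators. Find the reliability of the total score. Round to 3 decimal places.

Var(O+N+E+A) = 4 + 2·[0.44 + 0.20 + 0.31 + 0.48 + 0.45 + 0.24] = 4 + 4.24 = 8.24.
With uncorrelated errors the cross-covariances are all true-score covariance, so they carry over unchanged; only the diagonal terms shrink to ρᵢσᵢ².
True-score variance = [0.63 + 0.76 + 0.83 + 0.61] + 4.24 = 2.83 + 4.24 = 7.07.
Reliability = 7.07 / 8.24 = 0.858.

0.858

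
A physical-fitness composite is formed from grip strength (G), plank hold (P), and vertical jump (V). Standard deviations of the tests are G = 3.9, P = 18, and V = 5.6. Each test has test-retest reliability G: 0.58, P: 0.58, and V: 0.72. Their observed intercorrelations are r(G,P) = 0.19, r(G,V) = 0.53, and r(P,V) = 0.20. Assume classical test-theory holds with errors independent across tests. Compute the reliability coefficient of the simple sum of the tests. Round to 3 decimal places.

Var(G+P+V) = 3.9² + 18² + 5.6² + 2·[3.9·18·0.19 + 3.9·5.6·0.53 + 18·5.6·0.20] = 370.57 + 90.1464 = 460.716.
Because errors are independent across components, Cov(Tᵢ,Tⱼ) = Cov(Xᵢ,Xⱼ); the off-diagonal part of the true-score variance is the same as above.
True-score variance = [3.9²·0.58 + 18²·0.58 + 5.6²·0.72] + 90.1464 = 219.321 + 90.1464 = 309.467.
Reliability = 309.467 / 460.716 = 0.672.

0.672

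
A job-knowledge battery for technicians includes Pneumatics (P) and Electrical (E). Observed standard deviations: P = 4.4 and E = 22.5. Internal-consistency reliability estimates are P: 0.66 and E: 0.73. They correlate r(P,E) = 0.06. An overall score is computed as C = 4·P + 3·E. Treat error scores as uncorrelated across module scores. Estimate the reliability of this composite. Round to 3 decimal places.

Var(C) = 4²·4.4² + 3²·22.5² + 2·[12·4.4·22.5·0.06] = 4866.01 + 142.56 = 5008.57.
With uncorrelated errors the cross-covariances are all true-score covariance, so they carry over unchanged; only the diagonal terms shrink to ρᵢσᵢ².
True-score variance = [4²·4.4²·0.66 + 3²·22.5²·0.73] + 142.56 = 3530.5 + 142.56 = 3673.06.
Reliability = 3673.06 / 5008.57 = 0.733.

0.733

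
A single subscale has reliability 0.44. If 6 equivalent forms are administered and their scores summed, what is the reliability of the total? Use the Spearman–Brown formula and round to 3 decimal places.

ρ_k = kρ / (1 + (k−1)ρ) = 6·0.44 / (1 + 5·0.44) = 2.640 / 3.200 = 0.825.

0.825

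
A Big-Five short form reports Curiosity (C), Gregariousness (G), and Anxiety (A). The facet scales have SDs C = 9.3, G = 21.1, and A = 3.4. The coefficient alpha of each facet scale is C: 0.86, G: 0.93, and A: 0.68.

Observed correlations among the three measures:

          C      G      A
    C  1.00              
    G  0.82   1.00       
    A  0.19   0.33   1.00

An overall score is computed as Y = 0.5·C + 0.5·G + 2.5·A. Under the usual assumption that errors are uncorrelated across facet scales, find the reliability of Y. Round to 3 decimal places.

Var(Y) = 0.5²·9.3² + 0.5²·21.1² + 2.5²·3.4² + 2·[0.25·9.3·21.1·0.82 + 1.25·9.3·3.4·0.19 + 1.25·21.1·3.4·0.33] = 205.175 + 154.659 = 359.834.
With uncorrelated errors the cross-covariances are all true-score covariance, so they carry over unchanged; only the diagonal terms shrink to ρᵢσᵢ².
True-score variance = [0.5²·9.3²·0.86 + 0.5²·21.1²·0.93 + 2.5²·3.4²·0.68] + 154.659 = 171.237 + 154.659 = 325.896.
Reliability = 325.896 / 359.834 = 0.906.

0.906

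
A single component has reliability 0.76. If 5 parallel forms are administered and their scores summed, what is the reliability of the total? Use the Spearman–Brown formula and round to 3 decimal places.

0.941

ρ_k = kρ / (1 + (k−1)ρ) = 5·0.76 / (1 + 4·0.76) = 3.800 / 4.040 = 0.941.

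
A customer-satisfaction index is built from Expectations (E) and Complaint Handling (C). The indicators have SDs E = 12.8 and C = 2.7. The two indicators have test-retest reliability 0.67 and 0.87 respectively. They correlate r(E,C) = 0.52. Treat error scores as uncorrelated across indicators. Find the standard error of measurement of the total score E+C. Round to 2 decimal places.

7.42

Var(total) = 171.13 + 35.9424 = 207.072.
True-score variance = 116.115 + 35.9424 = 152.058, so reliability = 0.7343.
Error variance = 207.072 − 152.058 = 55.0149; SEM = √55.0149 = 7.42.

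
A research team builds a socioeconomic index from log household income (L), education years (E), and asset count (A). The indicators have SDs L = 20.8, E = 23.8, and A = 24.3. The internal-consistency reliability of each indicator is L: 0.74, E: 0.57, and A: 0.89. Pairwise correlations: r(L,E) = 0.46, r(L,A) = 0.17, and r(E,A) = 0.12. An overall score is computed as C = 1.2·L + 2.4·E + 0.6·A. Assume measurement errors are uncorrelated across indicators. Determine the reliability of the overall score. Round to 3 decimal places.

0.723

Var(C) = 1.2²·20.8² + 2.4²·23.8² + 0.6²·24.3² + 2·[2.88·20.8·23.8·0.46 + 0.72·20.8·24.3·0.17 + 1.44·23.8·24.3·0.12] = 4098.27 + 1635.26 = 5733.54.
Under uncorrelated errors the observed covariances equal the true-score covariances, so only the own-variance terms attenuate.
True-score variance = [1.2²·20.8²·0.74 + 2.4²·23.8²·0.57 + 0.6²·24.3²·0.89] + 1635.26 = 2509.95 + 1635.26 = 4145.21.
Reliability = 4145.21 / 5733.54 = 0.723.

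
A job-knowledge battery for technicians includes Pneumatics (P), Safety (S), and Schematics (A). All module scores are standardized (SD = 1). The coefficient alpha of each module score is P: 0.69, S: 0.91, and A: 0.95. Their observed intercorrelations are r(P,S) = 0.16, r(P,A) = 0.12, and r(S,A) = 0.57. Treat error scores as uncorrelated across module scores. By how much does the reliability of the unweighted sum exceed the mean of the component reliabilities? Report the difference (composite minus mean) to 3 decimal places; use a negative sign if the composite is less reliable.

Var(sum) = 3 + 1.7 = 4.7; true-score variance = 2.55 + 1.7 = 4.25; composite reliability = 0.9043.
Mean component reliability = 0.8500.
Difference = 0.9043 − 0.8500 = 0.054.

0.054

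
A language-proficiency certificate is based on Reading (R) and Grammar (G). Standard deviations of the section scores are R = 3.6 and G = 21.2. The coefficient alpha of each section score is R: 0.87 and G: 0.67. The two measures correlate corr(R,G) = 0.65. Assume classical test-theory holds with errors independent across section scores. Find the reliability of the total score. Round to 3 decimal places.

Var(R+G) = 3.6² + 21.2² + 2·[3.6·21.2·0.65] = 462.4 + 99.216 = 561.616.
With uncorrelated errors the cross-covariances are all true-score covariance, so they carry over unchanged; only the diagonal terms shrink to ρᵢσᵢ².
True-score variance = [3.6²·0.87 + 21.2²·0.67] + 99.216 = 312.4 + 99.216 = 411.616.
Reliability = 411.616 / 561.616 = 0.733.

0.733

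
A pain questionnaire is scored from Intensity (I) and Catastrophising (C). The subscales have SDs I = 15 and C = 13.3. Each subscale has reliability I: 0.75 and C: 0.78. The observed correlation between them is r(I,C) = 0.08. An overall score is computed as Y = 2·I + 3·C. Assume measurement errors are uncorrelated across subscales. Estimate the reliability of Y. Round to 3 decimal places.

0.786

Var(Y) = 2²·15² + 3²·13.3² + 2·[6·15·13.3·0.08] = 2492.01 + 191.52 = 2683.53.
With uncorrelated errors the cross-covariances are all true-score covariance, so they carry over unchanged; only the diagonal terms shrink to ρᵢσᵢ².
True-score variance = [2²·15²·0.75 + 3²·13.3²·0.78] + 191.52 = 1916.77 + 191.52 = 2108.29.
Reliability = 2108.29 / 2683.53 = 0.786.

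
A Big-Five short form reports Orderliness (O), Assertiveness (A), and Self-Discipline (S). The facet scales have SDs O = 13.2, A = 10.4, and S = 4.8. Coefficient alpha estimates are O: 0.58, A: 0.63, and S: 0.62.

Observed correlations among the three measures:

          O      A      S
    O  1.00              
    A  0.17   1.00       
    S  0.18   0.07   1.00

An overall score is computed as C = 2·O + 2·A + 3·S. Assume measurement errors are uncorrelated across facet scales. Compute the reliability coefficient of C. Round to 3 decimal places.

0.688

Var(C) = 2²·13.2² + 2²·10.4² + 3²·4.8² + 2·[4·13.2·10.4·0.17 + 6·13.2·4.8·0.18 + 6·10.4·4.8·0.07] = 1336.96 + 365.491 = 1702.45.
Because errors are independent across components, Cov(Tᵢ,Tⱼ) = Cov(Xᵢ,Xⱼ); the off-diagonal part of the true-score variance is the same as above.
True-score variance = [2²·13.2²·0.58 + 2²·10.4²·0.63 + 3²·4.8²·0.62] + 365.491 = 805.363 + 365.491 = 1170.85.
Reliability = 1170.85 / 1702.45 = 0.688.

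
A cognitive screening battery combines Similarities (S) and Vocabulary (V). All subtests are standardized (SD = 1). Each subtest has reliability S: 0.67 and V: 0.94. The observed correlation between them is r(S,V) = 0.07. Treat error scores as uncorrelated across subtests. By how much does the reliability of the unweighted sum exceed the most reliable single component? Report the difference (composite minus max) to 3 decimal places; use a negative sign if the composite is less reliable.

Var(sum) = 2 + 0.14 = 2.14; true-score variance = 1.61 + 0.14 = 1.75; composite reliability = 0.8178.
Max component reliability = 0.9400.
Difference = 0.8178 − 0.9400 = -0.122.

-0.122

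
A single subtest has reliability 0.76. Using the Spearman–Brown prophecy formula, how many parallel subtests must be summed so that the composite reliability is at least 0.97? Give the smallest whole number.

k ≥ ρ*(1−ρ₁)/(ρ₁(1−ρ*)) = 0.97·0.24 / (0.76·0.03) = 10.211.
Smallest integer k = 11.

11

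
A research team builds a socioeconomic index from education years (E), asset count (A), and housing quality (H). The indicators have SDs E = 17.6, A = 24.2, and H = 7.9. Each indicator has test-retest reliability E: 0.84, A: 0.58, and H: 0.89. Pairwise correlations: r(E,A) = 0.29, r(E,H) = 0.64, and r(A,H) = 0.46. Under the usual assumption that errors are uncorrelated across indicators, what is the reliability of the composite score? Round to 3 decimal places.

Var(E+A+H) = 17.6² + 24.2² + 7.9² + 2·[17.6·24.2·0.29 + 17.6·7.9·0.64 + 24.2·7.9·0.46] = 957.81 + 600.89 = 1558.7.
Under uncorrelated errors the observed covariances equal the true-score covariances, so only the own-variance terms attenuate.
True-score variance = [17.6²·0.84 + 24.2²·0.58 + 7.9²·0.89] + 600.89 = 655.414 + 600.89 = 1256.3.
Reliability = 1256.3 / 1558.7 = 0.806.

0.806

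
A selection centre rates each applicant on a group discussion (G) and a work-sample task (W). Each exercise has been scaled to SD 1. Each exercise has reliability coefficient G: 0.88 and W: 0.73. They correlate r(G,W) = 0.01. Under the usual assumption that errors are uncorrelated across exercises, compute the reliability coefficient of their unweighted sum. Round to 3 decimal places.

0.807

Var(G+W) = 2 + 2·[0.01] = 2 + 0.02 = 2.02.
With uncorrelated errors the cross-covariances are all true-score covariance, so they carry over unchanged; only the diagonal terms shrink to ρᵢσᵢ².
True-score variance = [0.88 + 0.73] + 0.02 = 1.61 + 0.02 = 1.63.
Reliability = 1.63 / 2.02 = 0.807.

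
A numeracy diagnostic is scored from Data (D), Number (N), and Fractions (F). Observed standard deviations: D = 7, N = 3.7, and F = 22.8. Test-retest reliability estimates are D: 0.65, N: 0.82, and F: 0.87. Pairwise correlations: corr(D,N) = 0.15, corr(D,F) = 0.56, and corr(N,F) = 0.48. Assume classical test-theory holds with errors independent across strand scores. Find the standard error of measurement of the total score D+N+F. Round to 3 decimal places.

Var(total) = 582.53 + 267.508 = 850.038.
True-score variance = 495.337 + 267.508 = 762.844, so reliability = 0.8974.
Error variance = 850.038 − 762.844 = 87.1934; SEM = √87.1934 = 9.338.

9.338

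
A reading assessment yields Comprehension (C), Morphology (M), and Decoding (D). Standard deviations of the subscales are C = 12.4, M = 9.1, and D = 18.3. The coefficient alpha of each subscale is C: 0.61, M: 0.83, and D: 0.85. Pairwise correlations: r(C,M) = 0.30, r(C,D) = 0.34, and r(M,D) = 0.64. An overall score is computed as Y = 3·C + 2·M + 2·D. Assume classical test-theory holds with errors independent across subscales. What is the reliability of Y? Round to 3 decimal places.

0.848

Var(Y) = 3²·12.4² + 2²·9.1² + 2²·18.3² + 2·[6·12.4·9.1·0.30 + 6·12.4·18.3·0.34 + 4·9.1·18.3·0.64] = 3054.64 + 2184.69 = 5239.33.
With uncorrelated errors the cross-covariances are all true-score covariance, so they carry over unchanged; only the diagonal terms shrink to ρᵢσᵢ².
True-score variance = [3²·12.4²·0.61 + 2²·9.1²·0.83 + 2²·18.3²·0.85] + 2184.69 = 2257.7 + 2184.69 = 4442.39.
Reliability = 4442.39 / 5239.33 = 0.848.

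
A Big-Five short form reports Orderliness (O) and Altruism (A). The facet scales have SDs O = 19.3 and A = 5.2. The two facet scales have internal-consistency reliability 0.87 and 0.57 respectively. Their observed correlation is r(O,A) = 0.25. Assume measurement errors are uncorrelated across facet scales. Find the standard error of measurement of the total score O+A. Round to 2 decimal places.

7.75

Var(total) = 399.53 + 50.18 = 449.71.
True-score variance = 339.479 + 50.18 = 389.659, so reliability = 0.8665.
Error variance = 449.71 − 389.659 = 60.0509; SEM = √60.0509 = 7.75.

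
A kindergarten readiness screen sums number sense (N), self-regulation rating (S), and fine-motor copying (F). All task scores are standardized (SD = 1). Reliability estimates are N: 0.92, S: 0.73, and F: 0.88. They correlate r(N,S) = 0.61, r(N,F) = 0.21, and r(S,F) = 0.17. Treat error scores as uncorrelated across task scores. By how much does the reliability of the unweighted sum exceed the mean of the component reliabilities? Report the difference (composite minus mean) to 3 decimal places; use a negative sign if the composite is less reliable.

0.062

Var(sum) = 3 + 1.98 = 4.98; true-score variance = 2.53 + 1.98 = 4.51; composite reliability = 0.9056.
Mean component reliability = 0.8433.
Difference = 0.9056 − 0.8433 = 0.062.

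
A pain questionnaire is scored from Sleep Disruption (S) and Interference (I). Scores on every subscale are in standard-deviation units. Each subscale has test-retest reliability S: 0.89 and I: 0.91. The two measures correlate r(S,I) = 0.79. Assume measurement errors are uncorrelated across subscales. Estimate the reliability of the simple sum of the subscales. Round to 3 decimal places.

0.944

Var(S+I) = 2 + 2·[0.79] = 2 + 1.58 = 3.58.
Because errors are independent across components, Cov(Tᵢ,Tⱼ) = Cov(Xᵢ,Xⱼ); the off-diagonal part of the true-score variance is the same as above.
True-score variance = [0.89 + 0.91] + 1.58 = 1.8 + 1.58 = 3.38.
Reliability = 3.38 / 3.58 = 0.944.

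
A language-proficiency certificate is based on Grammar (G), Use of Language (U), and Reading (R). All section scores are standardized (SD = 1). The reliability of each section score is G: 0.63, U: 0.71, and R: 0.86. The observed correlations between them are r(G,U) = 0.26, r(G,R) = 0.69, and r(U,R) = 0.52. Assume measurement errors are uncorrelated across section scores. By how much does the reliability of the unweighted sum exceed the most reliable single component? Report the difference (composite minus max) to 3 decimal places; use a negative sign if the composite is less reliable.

Var(sum) = 3 + 2.94 = 5.94; true-score variance = 2.2 + 2.94 = 5.14; composite reliability = 0.8653.
Max component reliability = 0.8600.
Difference = 0.8653 − 0.8600 = 0.005.

0.005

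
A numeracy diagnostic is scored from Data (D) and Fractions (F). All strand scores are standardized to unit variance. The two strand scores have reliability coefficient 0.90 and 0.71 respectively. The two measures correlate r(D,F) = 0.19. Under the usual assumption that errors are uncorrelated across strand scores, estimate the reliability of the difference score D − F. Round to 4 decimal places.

Var(D−F) = 1 + 1 − 2·0.19 = 2 − 0.38 = 1.62.
With uncorrelated errors the cross-covariances are all true-score covariance, so they carry over unchanged; only the diagonal terms shrink to ρᵢσᵢ².
True-score variance = [0.90 + 0.71] − 0.38 = 1.61 − 0.38 = 1.23.
Reliability = 1.23 / 1.62 = 0.7593.

0.7593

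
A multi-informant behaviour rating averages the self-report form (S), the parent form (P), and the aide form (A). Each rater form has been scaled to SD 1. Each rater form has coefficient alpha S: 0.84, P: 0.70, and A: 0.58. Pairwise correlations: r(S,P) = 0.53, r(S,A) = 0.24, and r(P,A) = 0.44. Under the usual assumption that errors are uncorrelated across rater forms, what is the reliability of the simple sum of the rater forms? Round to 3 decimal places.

Var(S+P+A) = 3 + 2·[0.53 + 0.24 + 0.44] = 3 + 2.42 = 5.42.
With uncorrelated errors the cross-covariances are all true-score covariance, so they carry over unchanged; only the diagonal terms shrink to ρᵢσᵢ².
True-score variance = [0.84 + 0.70 + 0.58] + 2.42 = 2.12 + 2.42 = 4.54.
Reliability = 4.54 / 5.42 = 0.838.

0.838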